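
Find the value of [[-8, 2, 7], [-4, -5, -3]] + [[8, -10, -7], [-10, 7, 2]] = [[0, -8, 0], [-14, 2, -1]]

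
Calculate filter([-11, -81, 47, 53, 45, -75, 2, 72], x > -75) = [-11, 47, 53, 45, 2, 72]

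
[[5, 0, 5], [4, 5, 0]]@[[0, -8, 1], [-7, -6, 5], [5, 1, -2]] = C[0][0] = (5)*(0) + (0)*(-7) + (5)*(5) = 25
C[0][1] = (5)*(-8) + (0)*(-6) + (5)*(1) = -35
C[0][2] = (5)*(1) + (0)*(5) + (5)*(-2) = -5
C[1][0] = (4)*(0) + (5)*(-7) + (0)*(5) = -35
C[1][1] = (4)*(-8) + (5)*(-6) + (0)*(1) = -62
C[1][2] = (4)*(1) + (5)*(5) + (0)*(-2) = 29
= [[25, -35, -5], [-35, -62, 29]]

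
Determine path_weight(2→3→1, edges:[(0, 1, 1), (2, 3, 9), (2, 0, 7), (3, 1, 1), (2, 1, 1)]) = w(2→3)=9 + w(3→1)=1
= 10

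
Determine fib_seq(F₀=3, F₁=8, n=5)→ F_2 = F_1 + F_0 = 11
F_3 = F_2 + F_1 = 19
F_4 = F_3 + F_2 = 30
= [3, 8, 11, 19, 30]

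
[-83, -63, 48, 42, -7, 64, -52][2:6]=[48, 42, -7, 64]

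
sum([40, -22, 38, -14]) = 40 + (-22) + 38 + (-14)
= 42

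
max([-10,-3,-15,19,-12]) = 19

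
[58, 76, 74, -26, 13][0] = 58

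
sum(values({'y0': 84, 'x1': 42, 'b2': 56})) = 182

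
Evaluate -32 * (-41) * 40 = 52480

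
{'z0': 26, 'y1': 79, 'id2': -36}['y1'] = 79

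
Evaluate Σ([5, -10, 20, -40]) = 5 + -10 + 20 + -40
= -25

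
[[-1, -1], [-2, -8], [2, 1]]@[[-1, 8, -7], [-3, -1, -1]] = C[0][0] = (-1)*(-1) + (-1)*(-3) = 4
C[0][1] = (-1)*(8) + (-1)*(-1) = -7
C[0][2] = (-1)*(-7) + (-1)*(-1) = 8
C[1][0] = (-2)*(-1) + (-8)*(-3) = 26
C[1][1] = (-2)*(8) + (-8)*(-1) = -8
C[1][2] = (-2)*(-7) + (-8)*(-1) = 22
... (3 more cells)
= [[4, -7, 8], [26, -8, 22], [-5, 15, -15]]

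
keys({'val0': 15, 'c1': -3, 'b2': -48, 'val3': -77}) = ['val0', 'c1', 'b2', 'val3']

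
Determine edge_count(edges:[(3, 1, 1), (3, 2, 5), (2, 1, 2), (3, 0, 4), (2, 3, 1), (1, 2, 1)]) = 6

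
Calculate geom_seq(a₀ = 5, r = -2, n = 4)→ a_0 = 5*(-2)^0 = 5
a_1 = 5*(-2)^1 = -10
a_2 = 5*(-2)^2 = 20
...
= [5, -10, 20, -40]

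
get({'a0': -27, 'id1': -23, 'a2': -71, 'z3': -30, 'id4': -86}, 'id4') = -86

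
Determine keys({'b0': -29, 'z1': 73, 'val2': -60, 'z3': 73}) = ['b0', 'z1', 'val2', 'z3']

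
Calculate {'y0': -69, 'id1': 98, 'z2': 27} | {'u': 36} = {'y0': -69, 'id1': 98, 'z2': 27, 'u': 36}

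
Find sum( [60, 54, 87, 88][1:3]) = slice → [54, 87]
54 + 87
= 141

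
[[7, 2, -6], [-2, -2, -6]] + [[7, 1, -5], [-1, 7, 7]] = [[14, 3, -11], [-3, 5, 1]]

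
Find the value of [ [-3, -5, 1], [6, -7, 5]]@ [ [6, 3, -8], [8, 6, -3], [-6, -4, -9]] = C[0][0] = (-3)*(6) + (-5)*(8) + (1)*(-6) = -64
C[0][1] = (-3)*(3) + (-5)*(6) + (1)*(-4) = -43
C[0][2] = (-3)*(-8) + (-5)*(-3) + (1)*(-9) = 30
C[1][0] = (6)*(6) + (-7)*(8) + (5)*(-6) = -50
C[1][1] = (6)*(3) + (-7)*(6) + (5)*(-4) = -44
C[1][2] = (6)*(-8) + (-7)*(-3) + (5)*(-9) = -72
= [[-64, -43, 30], [-50, -44, -72]]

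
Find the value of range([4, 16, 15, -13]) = 29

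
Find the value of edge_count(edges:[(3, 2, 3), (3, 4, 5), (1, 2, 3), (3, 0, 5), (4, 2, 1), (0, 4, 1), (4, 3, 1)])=7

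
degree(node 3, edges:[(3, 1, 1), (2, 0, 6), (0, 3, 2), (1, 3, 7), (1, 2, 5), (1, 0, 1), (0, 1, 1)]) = 3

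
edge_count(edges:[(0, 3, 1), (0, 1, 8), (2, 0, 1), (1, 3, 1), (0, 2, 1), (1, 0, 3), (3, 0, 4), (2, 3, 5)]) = 8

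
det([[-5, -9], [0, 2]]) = (-5)*(2) - (-9)*(0)
= -10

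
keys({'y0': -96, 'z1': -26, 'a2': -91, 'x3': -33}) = ['y0', 'z1', 'a2', 'x3']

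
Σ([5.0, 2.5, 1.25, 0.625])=9.375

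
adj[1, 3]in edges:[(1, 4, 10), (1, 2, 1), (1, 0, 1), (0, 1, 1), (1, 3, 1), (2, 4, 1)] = 1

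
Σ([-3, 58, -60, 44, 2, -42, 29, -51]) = (-3) + 58 + (-60) + 44 + 2 + (-42) + 29 + (-51)
= -23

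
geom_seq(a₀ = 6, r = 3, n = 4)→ [6, 18, 54, 162]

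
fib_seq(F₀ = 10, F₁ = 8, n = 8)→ F_2 = F_1 + F_0 = 18
F_3 = F_2 + F_1 = 26
F_4 = F_3 + F_2 = 44
...
= [10, 8, 18, 26, 44, 70, 114, 184]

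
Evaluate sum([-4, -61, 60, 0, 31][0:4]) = -5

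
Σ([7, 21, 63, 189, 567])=7 + 21 + 63 + 189 + 567
= 847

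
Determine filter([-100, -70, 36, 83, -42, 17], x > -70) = keep x where x > -70: -100✗, -70✗, 36✓, 83✓, -42✓, 17✓
= [36, 83, -42, 17]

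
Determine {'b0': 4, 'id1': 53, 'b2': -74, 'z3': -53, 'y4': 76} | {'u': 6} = {'b0': 4, 'id1': 53, 'b2': -74, 'z3': -53, 'y4': 76, 'u': 6}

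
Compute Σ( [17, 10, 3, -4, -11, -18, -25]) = 17 + 10 + 3 + (-4) + (-11) + (-18) + (-25)
= -28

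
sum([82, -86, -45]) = 82 + (-86) + (-45)
= -49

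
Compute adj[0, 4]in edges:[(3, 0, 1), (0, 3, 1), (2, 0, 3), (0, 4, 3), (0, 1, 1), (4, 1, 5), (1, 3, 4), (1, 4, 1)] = 3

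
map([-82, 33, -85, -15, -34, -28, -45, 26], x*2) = -82*2=-164, 33*2=66, -85*2=-170, -15*2=-30, -34*2=-68, -28*2=-56, -45*2=-90, 26*2=52
= [-164, 66, -170, -30, -68, -56, -90, 52]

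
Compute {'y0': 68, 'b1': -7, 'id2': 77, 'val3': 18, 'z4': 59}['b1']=-7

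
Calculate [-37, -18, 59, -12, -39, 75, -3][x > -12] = keep x where x > -12: -37✗, -18✗, 59✓, -12✗, -39✗, 75✓, -3✓
= [59, 75, -3]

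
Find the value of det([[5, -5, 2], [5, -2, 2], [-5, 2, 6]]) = (1)*(5)*det([[-2, 2], [2, 6]]) + (-1)*(-5)*det([[5, 2], [-5, 6]]) + (1)*(2)*det([[5, -2], [-5, 2]])
= -80 + 200 + 0
= 120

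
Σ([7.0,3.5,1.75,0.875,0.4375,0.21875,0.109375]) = 13.890625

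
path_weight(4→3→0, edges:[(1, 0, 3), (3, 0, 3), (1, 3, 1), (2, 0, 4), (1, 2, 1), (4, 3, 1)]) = w(4→3)=1 + w(3→0)=3
= 4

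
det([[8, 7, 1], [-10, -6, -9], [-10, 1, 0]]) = (1)*(8)*det([[-6, -9], [1, 0]]) + (-1)*(7)*det([[-10, -9], [-10, 0]]) + (1)*(1)*det([[-10, -6], [-10, 1]])
= 72 + 630 + -70
= 632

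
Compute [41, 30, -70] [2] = -70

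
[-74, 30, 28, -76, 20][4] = 20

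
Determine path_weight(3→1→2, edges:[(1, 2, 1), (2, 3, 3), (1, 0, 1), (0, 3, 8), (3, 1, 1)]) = 2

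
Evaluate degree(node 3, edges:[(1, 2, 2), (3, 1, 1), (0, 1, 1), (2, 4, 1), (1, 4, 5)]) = incident: (3,1)
= 1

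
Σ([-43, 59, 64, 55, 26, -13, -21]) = (-43) + 59 + 64 + 55 + 26 + (-13) + (-21)
= 127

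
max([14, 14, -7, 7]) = 14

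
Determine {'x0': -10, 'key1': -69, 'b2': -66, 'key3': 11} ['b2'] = -66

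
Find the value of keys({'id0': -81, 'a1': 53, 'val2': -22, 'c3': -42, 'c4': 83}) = ['id0', 'a1', 'val2', 'c3', 'c4']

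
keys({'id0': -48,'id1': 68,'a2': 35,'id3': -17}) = ['id0', 'id1', 'a2', 'id3']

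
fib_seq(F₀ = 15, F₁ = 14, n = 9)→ F_2 = F_1 + F_0 = 29
F_3 = F_2 + F_1 = 43
F_4 = F_3 + F_2 = 72
...
= [15, 14, 29, 43, 72, 115, 187, 302, 489]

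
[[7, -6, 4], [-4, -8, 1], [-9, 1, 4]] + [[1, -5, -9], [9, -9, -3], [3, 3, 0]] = [[8, -11, -5], [5, -17, -2], [-6, 4, 4]]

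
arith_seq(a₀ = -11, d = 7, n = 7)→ [-11, -4, 3, 10, 17, 24, 31]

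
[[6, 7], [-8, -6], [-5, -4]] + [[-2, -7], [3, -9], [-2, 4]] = [[4, 0], [-5, -15], [-7, 0]]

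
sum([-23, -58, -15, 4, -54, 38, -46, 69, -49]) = (-23) + (-58) + (-15) + 4 + (-54) + 38 + (-46) + 69 + (-49)
= -134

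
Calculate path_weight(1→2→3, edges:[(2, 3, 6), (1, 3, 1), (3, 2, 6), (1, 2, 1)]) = w(1→2)=1 + w(2→3)=6
= 7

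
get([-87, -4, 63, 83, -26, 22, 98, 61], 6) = 98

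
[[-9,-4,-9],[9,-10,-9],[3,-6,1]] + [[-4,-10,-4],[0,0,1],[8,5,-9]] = [[-13, -14, -13], [9, -10, -8], [11, -1, -8]]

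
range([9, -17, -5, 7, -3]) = 26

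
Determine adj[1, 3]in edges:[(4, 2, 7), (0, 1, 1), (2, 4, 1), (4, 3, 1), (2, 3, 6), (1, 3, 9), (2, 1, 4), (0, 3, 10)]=9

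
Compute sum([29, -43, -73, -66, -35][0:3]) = -87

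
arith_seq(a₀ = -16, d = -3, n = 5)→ a_0 = -16 + 0*-3 = -16
a_1 = -16 + 1*-3 = -19
a_2 = -16 + 2*-3 = -22
...
= [-16, -19, -22, -25, -28]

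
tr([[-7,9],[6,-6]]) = diagonal: (-7) + (-6)
= -13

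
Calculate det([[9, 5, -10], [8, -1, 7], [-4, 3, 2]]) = -627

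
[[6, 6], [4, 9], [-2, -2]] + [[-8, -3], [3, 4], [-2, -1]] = [[-2, 3], [7, 13], [-4, -3]]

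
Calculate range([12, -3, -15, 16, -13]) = 31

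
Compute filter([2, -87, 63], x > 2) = keep x where x > 2: 2✗, -87✗, 63✓
= [63]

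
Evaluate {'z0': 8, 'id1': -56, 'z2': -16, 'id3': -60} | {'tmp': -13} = {'z0': 8, 'id1': -56, 'z2': -16, 'id3': -60, 'tmp': -13}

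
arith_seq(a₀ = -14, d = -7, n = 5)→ [-14, -21, -28, -35, -42]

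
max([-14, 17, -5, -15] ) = 17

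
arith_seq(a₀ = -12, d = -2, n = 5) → [-12, -14, -16, -18, -20]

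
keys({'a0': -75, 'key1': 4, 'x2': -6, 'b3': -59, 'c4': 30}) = ['a0', 'key1', 'x2', 'b3', 'c4']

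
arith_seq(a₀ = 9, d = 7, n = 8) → a_0 = 9 + 0*7 = 9
a_1 = 9 + 1*7 = 16
a_2 = 9 + 2*7 = 23
...
= [9, 16, 23, 30, 37, 44, 51, 58]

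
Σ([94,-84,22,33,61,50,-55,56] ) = 177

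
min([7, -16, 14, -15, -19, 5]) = -19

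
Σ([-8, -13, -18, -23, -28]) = -90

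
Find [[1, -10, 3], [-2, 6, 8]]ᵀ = [[1, -2], [-10, 6], [3, 8]]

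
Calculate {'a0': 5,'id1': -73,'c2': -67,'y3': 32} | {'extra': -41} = {'a0': 5, 'id1': -73, 'c2': -67, 'y3': 32, 'extra': -41}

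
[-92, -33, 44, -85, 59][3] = -85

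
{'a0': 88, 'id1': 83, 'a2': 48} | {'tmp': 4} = {'a0': 88, 'id1': 83, 'a2': 48, 'tmp': 4}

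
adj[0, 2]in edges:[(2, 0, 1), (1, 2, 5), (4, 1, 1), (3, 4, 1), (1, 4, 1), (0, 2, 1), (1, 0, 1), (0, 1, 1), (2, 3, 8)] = 1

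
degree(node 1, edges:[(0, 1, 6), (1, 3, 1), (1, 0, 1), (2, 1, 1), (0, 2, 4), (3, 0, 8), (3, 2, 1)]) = incident: (0,1), (1,3), (1,0), (2,1)
= 4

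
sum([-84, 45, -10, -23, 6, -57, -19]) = -142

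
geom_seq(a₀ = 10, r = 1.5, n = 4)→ a_0 = 10*1.5^0 = 10.0
a_1 = 10*1.5^1 = 15.0
a_2 = 10*1.5^2 = 22.5
...
= [10.0, 15.0, 22.5, 33.75]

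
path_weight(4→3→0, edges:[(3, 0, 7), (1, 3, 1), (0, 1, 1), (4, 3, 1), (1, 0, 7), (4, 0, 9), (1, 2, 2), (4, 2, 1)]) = w(4→3)=1 + w(3→0)=7
= 8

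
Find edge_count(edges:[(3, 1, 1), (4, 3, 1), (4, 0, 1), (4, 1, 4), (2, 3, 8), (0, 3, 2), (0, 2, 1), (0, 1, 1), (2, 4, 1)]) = 9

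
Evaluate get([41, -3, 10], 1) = -3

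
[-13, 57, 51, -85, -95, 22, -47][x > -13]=keep x where x > -13: -13✗, 57✓, 51✓, -85✗, -95✗, 22✓, -47✗
= [57, 51, 22]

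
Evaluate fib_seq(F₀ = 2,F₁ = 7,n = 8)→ F_2 = F_1 + F_0 = 9
F_3 = F_2 + F_1 = 16
F_4 = F_3 + F_2 = 25
...
= [2, 7, 9, 16, 25, 41, 66, 107]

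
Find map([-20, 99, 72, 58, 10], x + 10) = -20+10=-10, 99+10=109, 72+10=82, 58+10=68, 10+10=20
= [-10, 109, 82, 68, 20]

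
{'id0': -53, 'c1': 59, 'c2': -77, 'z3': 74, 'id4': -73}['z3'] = 74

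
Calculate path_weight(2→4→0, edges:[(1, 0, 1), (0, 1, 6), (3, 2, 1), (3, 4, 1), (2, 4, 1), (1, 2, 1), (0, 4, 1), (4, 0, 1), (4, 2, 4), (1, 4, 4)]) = 2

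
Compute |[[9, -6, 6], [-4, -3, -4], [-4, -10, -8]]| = 120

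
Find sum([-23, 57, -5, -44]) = -15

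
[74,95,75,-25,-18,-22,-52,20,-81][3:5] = [-25, -18]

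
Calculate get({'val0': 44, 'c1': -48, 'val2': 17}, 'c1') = -48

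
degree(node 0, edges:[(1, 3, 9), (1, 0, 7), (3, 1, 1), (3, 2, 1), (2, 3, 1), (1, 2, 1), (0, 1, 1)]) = 2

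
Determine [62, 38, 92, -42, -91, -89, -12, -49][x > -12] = keep x where x > -12: 62✓, 38✓, 92✓, -42✗, -91✗, -89✗, -12✗, -49✗
= [62, 38, 92]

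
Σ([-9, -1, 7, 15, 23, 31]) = (-9) + (-1) + 7 + 15 + 23 + 31
= 66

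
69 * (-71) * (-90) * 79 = 34831890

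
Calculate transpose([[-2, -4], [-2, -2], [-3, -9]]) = [[-2, -2, -3], [-4, -2, -9]]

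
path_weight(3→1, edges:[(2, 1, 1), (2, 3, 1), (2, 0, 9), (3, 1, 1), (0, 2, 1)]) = 1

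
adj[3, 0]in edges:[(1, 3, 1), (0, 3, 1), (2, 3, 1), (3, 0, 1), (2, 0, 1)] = 1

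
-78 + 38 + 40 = 0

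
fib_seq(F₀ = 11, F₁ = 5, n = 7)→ [11, 5, 16, 21, 37, 58, 95]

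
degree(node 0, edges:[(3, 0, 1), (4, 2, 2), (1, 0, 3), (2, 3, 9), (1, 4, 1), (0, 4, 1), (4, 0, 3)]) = incident: (3,0), (1,0), (0,4), (4,0)
= 4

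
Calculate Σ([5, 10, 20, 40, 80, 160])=315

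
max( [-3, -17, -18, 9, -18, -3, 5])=9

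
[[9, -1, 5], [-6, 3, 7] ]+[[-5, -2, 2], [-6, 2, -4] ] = [[4, -3, 7], [-12, 5, 3]]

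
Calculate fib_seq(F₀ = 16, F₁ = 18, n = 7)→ F_2 = F_1 + F_0 = 34
F_3 = F_2 + F_1 = 52
F_4 = F_3 + F_2 = 86
...
= [16, 18, 34, 52, 86, 138, 224]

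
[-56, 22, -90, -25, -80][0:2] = [-56, 22]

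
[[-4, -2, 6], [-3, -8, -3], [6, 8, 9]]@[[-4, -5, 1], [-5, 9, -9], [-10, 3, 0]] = C[0][0] = (-4)*(-4) + (-2)*(-5) + (6)*(-10) = -34
C[0][1] = (-4)*(-5) + (-2)*(9) + (6)*(3) = 20
C[0][2] = (-4)*(1) + (-2)*(-9) + (6)*(0) = 14
C[1][0] = (-3)*(-4) + (-8)*(-5) + (-3)*(-10) = 82
C[1][1] = (-3)*(-5) + (-8)*(9) + (-3)*(3) = -66
C[1][2] = (-3)*(1) + (-8)*(-9) + (-3)*(0) = 69
... (3 more cells)
= [[-34, 20, 14], [82, -66, 69], [-154, 69, -66]]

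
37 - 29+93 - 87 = 14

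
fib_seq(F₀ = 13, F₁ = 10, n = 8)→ [13, 10, 23, 33, 56, 89, 145, 234]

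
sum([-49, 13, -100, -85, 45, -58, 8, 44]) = -182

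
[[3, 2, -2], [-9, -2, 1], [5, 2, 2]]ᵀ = [[3, -9, 5], [2, -2, 2], [-2, 1, 2]]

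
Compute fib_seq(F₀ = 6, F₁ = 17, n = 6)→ [6, 17, 23, 40, 63, 103]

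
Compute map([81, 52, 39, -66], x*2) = 81*2=162, 52*2=104, 39*2=78, -66*2=-132
= [162, 104, 78, -132]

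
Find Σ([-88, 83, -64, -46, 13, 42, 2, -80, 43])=-95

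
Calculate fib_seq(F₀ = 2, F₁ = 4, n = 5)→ [2, 4, 6, 10, 16]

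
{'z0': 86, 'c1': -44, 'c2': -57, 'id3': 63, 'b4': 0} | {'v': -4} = {'z0': 86, 'c1': -44, 'c2': -57, 'id3': 63, 'b4': 0, 'v': -4}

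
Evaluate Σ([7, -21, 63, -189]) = 7 + -21 + 63 + -189
= -140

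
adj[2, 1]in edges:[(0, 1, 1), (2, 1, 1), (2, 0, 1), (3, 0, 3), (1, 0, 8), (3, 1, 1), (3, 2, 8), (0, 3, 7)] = 1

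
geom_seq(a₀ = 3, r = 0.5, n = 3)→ a_0 = 3*0.5^0 = 3.0
a_1 = 3*0.5^1 = 1.5
a_2 = 3*0.5^2 = 0.75
= [3.0, 1.5, 0.75]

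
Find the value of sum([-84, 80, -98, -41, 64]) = -79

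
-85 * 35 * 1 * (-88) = 261800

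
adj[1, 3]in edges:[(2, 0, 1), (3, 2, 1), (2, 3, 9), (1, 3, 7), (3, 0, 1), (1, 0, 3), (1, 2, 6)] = 7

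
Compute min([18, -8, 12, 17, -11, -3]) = -11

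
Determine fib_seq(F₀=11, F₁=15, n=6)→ [11, 15, 26, 41, 67, 108]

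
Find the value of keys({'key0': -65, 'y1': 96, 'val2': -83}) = ['key0', 'y1', 'val2']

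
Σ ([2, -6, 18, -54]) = -40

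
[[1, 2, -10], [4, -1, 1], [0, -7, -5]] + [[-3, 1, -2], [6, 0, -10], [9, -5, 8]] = [[-2, 3, -12], [10, -1, -9], [9, -12, 3]]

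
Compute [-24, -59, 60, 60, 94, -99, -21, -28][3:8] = [60, 94, -99, -21, -28]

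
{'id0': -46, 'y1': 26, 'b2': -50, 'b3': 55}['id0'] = -46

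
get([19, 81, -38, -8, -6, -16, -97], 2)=-38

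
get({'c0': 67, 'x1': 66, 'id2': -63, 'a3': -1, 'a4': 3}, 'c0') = 67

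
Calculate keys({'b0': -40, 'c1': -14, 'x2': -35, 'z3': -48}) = ['b0', 'c1', 'x2', 'z3']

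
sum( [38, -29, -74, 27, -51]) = -89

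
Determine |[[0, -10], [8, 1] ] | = 80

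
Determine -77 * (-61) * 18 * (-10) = -845460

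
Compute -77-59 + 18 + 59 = -59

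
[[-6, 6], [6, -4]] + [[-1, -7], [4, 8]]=[[-7, -1], [10, 4]]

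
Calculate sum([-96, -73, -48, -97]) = -314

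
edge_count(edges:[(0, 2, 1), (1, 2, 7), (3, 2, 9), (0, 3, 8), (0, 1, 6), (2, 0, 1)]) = 6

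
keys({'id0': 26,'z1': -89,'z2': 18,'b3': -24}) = ['id0', 'z1', 'z2', 'b3']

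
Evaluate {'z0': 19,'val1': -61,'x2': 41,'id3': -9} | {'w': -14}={'z0': 19, 'val1': -61, 'x2': 41, 'id3': -9, 'w': -14}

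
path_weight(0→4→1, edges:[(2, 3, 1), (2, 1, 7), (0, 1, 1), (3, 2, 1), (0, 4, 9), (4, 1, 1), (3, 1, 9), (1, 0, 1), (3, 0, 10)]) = 10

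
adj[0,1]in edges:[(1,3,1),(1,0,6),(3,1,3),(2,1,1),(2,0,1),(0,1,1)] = 1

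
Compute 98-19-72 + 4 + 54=65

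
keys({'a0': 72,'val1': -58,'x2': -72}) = ['a0', 'val1', 'x2']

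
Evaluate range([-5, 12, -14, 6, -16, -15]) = 28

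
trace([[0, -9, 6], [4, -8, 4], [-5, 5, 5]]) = diagonal: 0 + (-8) + 5
= -3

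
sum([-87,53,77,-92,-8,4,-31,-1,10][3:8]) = -128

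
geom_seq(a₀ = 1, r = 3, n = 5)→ [1, 3, 9, 27, 81]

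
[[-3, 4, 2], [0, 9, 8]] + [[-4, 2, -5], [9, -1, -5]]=[[-7, 6, -3], [9, 8, 3]]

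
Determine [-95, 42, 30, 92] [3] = 92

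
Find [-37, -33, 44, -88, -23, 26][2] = 44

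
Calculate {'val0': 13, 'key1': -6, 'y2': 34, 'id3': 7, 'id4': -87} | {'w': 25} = {'val0': 13, 'key1': -6, 'y2': 34, 'id3': 7, 'id4': -87, 'w': 25}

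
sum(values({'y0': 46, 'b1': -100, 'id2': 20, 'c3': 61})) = 27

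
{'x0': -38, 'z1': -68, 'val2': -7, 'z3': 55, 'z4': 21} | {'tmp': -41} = {'x0': -38, 'z1': -68, 'val2': -7, 'z3': 55, 'z4': 21, 'tmp': -41}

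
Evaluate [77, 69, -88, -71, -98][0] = 77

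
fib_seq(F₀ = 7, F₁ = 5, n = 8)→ [7, 5, 12, 17, 29, 46, 75, 121]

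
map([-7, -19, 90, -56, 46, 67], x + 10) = -7+10=3, -19+10=-9, 90+10=100, -56+10=-46, 46+10=56, 67+10=77
= [3, -9, 100, -46, 56, 77]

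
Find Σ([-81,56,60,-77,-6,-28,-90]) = (-81) + 56 + 60 + (-77) + (-6) + (-28) + (-90)
= -166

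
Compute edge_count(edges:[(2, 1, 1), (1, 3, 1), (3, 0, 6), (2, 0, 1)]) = 4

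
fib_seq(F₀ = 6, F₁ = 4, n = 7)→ F_2 = F_1 + F_0 = 10
F_3 = F_2 + F_1 = 14
F_4 = F_3 + F_2 = 24
...
= [6, 4, 10, 14, 24, 38, 62]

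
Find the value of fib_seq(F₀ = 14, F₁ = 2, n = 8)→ [14, 2, 16, 18, 34, 52, 86, 138]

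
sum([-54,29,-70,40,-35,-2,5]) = -87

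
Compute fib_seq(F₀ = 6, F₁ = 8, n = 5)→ [6, 8, 14, 22, 36]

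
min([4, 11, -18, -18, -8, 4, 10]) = -18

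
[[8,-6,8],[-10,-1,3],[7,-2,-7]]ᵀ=[[8, -10, 7], [-6, -1, -2], [8, 3, -7]]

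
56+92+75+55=278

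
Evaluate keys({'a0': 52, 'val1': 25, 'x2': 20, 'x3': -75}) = ['a0', 'val1', 'x2', 'x3']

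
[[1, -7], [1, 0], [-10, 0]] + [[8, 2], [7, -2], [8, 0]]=[[9, -5], [8, -2], [-2, 0]]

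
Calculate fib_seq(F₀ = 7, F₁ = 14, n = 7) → [7, 14, 21, 35, 56, 91, 147]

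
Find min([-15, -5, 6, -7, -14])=-15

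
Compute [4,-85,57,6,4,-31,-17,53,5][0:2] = [4, -85]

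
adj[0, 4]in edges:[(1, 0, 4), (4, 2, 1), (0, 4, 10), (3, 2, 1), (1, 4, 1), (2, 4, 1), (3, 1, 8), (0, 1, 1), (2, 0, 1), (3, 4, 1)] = 10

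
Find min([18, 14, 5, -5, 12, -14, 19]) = -14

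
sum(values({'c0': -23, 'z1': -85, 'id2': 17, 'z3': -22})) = (-23) + (-85) + 17 + (-22)
= -113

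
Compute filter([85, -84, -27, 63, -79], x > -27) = [85, 63]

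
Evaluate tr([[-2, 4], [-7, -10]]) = -12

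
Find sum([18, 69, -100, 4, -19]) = -28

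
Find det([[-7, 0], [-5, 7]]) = (-7)*(7) - (0)*(-5)
= -49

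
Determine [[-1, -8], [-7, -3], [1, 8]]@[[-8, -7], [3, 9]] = [[-16, -65], [47, 22], [16, 65]]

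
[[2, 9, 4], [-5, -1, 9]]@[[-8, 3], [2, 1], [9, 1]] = C[0][0] = (2)*(-8) + (9)*(2) + (4)*(9) = 38
C[0][1] = (2)*(3) + (9)*(1) + (4)*(1) = 19
C[1][0] = (-5)*(-8) + (-1)*(2) + (9)*(9) = 119
C[1][1] = (-5)*(3) + (-1)*(1) + (9)*(1) = -7
= [[38, 19], [119, -7]]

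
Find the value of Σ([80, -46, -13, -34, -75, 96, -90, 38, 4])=80 + (-46) + (-13) + (-34) + (-75) + 96 + (-90) + 38 + 4
= -40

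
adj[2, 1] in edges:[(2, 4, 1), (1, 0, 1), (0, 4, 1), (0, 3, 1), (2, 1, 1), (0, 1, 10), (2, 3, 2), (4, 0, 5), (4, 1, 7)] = 1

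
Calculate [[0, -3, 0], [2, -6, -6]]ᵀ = [[0, 2], [-3, -6], [0, -6]]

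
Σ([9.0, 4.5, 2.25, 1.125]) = 16.875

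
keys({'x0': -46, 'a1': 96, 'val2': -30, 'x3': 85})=['x0', 'a1', 'val2', 'x3']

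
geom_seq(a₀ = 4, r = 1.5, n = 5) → a_0 = 4*1.5^0 = 4.0
a_1 = 4*1.5^1 = 6.0
a_2 = 4*1.5^2 = 9.0
...
= [4.0, 6.0, 9.0, 13.5, 20.25]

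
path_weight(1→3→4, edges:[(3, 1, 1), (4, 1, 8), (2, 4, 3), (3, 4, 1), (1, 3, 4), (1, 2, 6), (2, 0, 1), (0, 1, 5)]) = 5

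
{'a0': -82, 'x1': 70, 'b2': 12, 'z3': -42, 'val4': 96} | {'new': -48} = {'a0': -82, 'x1': 70, 'b2': 12, 'z3': -42, 'val4': 96, 'new': -48}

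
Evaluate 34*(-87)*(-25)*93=6877350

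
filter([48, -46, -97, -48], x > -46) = [48]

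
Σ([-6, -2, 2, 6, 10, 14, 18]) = 42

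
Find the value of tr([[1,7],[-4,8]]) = diagonal: 1 + 8
= 9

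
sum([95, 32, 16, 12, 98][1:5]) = 158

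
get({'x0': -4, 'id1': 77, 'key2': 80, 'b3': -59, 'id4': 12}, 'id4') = 12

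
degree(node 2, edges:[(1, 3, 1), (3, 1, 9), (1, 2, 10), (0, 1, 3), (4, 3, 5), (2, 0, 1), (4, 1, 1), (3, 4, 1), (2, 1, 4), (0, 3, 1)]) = 3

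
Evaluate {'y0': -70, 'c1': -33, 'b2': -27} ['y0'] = -70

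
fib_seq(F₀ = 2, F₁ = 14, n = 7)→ [2, 14, 16, 30, 46, 76, 122]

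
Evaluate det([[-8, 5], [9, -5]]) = (-8)*(-5) - (5)*(9)
= -5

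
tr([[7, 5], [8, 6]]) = diagonal: 7 + 6
= 13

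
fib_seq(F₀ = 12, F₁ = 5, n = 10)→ [12, 5, 17, 22, 39, 61, 100, 161, 261, 422]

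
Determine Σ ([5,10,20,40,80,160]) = 5 + 10 + 20 + 40 + 80 + 160
= 315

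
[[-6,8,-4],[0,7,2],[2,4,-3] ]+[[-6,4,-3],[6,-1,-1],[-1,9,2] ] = [[-12, 12, -7], [6, 6, 1], [1, 13, -1]]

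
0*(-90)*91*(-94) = 0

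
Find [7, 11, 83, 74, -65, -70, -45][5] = -70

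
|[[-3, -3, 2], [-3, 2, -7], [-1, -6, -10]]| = 295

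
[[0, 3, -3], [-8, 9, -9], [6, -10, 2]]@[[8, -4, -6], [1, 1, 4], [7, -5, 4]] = [[-18, 18, 0], [-118, 86, 48], [52, -44, -68]]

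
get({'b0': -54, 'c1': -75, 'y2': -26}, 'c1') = -75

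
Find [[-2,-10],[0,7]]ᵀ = [[-2, 0], [-10, 7]]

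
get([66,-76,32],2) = 32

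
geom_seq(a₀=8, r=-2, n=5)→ a_0 = 8*(-2)^0 = 8
a_1 = 8*(-2)^1 = -16
a_2 = 8*(-2)^2 = 32
...
= [8, -16, 32, -64, 128]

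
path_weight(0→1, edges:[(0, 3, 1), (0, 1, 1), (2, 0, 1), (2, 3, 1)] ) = 1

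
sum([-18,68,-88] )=-38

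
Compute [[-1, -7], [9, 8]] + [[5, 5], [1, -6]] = [[4, -2], [10, 2]]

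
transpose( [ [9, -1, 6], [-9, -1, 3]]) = [[9, -9], [-1, -1], [6, 3]]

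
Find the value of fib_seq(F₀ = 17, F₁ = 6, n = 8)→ F_2 = F_1 + F_0 = 23
F_3 = F_2 + F_1 = 29
F_4 = F_3 + F_2 = 52
...
= [17, 6, 23, 29, 52, 81, 133, 214]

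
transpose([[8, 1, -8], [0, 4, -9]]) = [[8, 0], [1, 4], [-8, -9]]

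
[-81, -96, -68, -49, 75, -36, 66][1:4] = [-96, -68, -49]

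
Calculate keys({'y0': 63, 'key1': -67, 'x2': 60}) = ['y0', 'key1', 'x2']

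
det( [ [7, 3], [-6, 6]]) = (7)*(6) - (3)*(-6)
= 60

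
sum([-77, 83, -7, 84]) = (-77) + 83 + (-7) + 84
= 83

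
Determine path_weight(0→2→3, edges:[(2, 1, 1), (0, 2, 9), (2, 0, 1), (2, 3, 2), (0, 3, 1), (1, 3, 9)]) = w(0→2)=9 + w(2→3)=2
= 11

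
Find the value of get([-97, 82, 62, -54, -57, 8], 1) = 82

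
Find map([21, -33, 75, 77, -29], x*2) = 21*2=42, -33*2=-66, 75*2=150, 77*2=154, -29*2=-58
= [42, -66, 150, 154, -58]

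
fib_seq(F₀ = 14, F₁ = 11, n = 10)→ [14, 11, 25, 36, 61, 97, 158, 255, 413, 668]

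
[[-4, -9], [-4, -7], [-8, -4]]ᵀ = [[-4, -4, -8], [-9, -7, -4]]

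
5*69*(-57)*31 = -609615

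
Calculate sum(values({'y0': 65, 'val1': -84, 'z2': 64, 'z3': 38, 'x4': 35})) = 65 + (-84) + 64 + 38 + 35
= 118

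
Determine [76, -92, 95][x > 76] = keep x where x > 76: 76✗, -92✗, 95✓
= [95]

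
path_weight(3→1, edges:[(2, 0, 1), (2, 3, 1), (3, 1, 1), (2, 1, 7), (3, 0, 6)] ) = 1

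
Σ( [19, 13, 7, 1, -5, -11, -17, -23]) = -16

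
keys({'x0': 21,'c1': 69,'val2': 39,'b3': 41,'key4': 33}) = ['x0', 'c1', 'val2', 'b3', 'key4']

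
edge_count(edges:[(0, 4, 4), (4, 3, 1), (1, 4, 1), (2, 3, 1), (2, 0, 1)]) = 5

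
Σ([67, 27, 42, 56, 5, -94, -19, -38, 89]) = 135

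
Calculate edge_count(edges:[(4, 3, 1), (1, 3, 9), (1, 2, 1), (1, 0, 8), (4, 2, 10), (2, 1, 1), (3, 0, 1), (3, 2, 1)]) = 8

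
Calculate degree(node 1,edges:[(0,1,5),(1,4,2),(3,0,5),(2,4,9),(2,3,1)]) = 2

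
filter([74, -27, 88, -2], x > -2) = keep x where x > -2: 74✓, -27✗, 88✓, -2✗
= [74, 88]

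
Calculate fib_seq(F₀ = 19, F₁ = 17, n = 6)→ F_2 = F_1 + F_0 = 36
F_3 = F_2 + F_1 = 53
F_4 = F_3 + F_2 = 89
...
= [19, 17, 36, 53, 89, 142]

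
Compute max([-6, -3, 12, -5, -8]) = 12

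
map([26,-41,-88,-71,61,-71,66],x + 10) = 26+10=36, -41+10=-31, -88+10=-78, -71+10=-61, 61+10=71, -71+10=-61, 66+10=76
= [36, -31, -78, -61, 71, -61, 76]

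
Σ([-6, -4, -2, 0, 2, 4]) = (-6) + (-4) + (-2) + 0 + 2 + 4
= -6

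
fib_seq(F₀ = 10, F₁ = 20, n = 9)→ [10, 20, 30, 50, 80, 130, 210, 340, 550]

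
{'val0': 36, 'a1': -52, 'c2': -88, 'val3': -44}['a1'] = -52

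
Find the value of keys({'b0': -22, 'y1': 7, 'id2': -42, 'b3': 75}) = ['b0', 'y1', 'id2', 'b3']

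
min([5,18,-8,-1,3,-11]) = -11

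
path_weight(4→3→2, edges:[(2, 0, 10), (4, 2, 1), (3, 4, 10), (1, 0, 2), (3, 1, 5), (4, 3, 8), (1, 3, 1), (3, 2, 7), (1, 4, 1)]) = w(4→3)=8 + w(3→2)=7
= 15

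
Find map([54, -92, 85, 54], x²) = (54)²=2916, (-92)²=8464, (85)²=7225, (54)²=2916
= [2916, 8464, 7225, 2916]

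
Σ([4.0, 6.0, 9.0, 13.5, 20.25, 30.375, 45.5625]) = 128.6875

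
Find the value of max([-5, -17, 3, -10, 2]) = 3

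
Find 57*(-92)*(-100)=524400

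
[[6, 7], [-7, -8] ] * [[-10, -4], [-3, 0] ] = [[-81, -24], [94, 28]]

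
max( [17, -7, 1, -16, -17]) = 17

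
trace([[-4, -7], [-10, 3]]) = -1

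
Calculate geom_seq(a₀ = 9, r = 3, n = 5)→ a_0 = 9*3^0 = 9
a_1 = 9*3^1 = 27
a_2 = 9*3^2 = 81
...
= [9, 27, 81, 243, 729]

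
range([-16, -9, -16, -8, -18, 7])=25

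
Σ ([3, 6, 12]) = 21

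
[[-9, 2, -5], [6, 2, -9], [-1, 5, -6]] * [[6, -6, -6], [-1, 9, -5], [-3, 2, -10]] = C[0][0] = (-9)*(6) + (2)*(-1) + (-5)*(-3) = -41
C[0][1] = (-9)*(-6) + (2)*(9) + (-5)*(2) = 62
C[0][2] = (-9)*(-6) + (2)*(-5) + (-5)*(-10) = 94
C[1][0] = (6)*(6) + (2)*(-1) + (-9)*(-3) = 61
C[1][1] = (6)*(-6) + (2)*(9) + (-9)*(2) = -36
C[1][2] = (6)*(-6) + (2)*(-5) + (-9)*(-10) = 44
... (3 more cells)
= [[-41, 62, 94], [61, -36, 44], [7, 39, 41]]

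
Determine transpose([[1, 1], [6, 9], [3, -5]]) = [[1, 6, 3], [1, 9, -5]]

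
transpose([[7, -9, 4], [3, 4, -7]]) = [[7, 3], [-9, 4], [4, -7]]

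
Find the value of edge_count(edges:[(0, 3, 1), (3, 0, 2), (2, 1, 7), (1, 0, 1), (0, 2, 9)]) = 5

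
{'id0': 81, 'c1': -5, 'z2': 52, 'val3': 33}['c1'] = -5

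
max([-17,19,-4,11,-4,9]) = 19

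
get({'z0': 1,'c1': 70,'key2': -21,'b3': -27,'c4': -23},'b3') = -27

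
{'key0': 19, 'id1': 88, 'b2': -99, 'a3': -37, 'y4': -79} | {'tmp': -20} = {'key0': 19, 'id1': 88, 'b2': -99, 'a3': -37, 'y4': -79, 'tmp': -20}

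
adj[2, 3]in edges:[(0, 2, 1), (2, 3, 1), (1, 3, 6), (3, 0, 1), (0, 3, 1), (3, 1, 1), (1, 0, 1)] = 1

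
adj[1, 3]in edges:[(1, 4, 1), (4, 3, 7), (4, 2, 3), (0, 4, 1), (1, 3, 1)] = 1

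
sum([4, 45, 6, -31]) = 4 + 45 + 6 + (-31)
= 24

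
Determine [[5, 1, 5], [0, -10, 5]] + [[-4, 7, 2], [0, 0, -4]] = [[1, 8, 7], [0, -10, 1]]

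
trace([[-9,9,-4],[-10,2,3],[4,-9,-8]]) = diagonal: (-9) + 2 + (-8)
= -15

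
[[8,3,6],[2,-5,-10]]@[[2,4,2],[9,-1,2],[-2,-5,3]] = [[31, -1, 40], [-21, 63, -36]]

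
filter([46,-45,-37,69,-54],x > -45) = keep x where x > -45: 46✓, -45✗, -37✓, 69✓, -54✗
= [46, -37, 69]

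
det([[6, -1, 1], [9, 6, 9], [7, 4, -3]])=-420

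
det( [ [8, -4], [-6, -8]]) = (8)*(-8) - (-4)*(-6)
= -88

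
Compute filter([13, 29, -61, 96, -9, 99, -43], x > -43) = keep x where x > -43: 13✓, 29✓, -61✗, 96✓, -9✓, 99✓, -43✗
= [13, 29, 96, -9, 99]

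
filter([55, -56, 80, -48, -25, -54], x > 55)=[80]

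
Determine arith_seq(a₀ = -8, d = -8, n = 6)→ [-8, -16, -24, -32, -40, -48]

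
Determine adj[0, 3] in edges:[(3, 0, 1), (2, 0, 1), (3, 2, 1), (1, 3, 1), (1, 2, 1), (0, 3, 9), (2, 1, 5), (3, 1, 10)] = 9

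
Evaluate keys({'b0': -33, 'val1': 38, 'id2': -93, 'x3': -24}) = ['b0', 'val1', 'id2', 'x3']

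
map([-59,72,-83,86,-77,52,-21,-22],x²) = (-59)²=3481, (72)²=5184, (-83)²=6889, (86)²=7396, (-77)²=5929, (52)²=2704, (-21)²=441, (-22)²=484
= [3481, 5184, 6889, 7396, 5929, 2704, 441, 484]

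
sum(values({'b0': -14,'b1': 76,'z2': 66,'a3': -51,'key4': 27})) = 104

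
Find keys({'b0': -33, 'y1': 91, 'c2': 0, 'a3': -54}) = ['b0', 'y1', 'c2', 'a3']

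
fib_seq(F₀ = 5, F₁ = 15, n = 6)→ [5, 15, 20, 35, 55, 90]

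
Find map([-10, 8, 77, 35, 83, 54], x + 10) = -10+10=0, 8+10=18, 77+10=87, 35+10=45, 83+10=93, 54+10=64
= [0, 18, 87, 45, 93, 64]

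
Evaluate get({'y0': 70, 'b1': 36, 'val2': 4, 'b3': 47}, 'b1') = 36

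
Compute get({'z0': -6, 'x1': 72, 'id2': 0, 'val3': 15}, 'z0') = -6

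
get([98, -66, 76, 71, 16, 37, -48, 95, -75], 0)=98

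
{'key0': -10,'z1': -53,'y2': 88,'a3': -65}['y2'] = 88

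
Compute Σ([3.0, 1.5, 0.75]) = 3.0 + 1.5 + 0.75
= 5.25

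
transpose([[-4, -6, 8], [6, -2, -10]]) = [[-4, 6], [-6, -2], [8, -10]]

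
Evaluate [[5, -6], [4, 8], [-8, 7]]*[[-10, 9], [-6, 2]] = C[0][0] = (5)*(-10) + (-6)*(-6) = -14
C[0][1] = (5)*(9) + (-6)*(2) = 33
C[1][0] = (4)*(-10) + (8)*(-6) = -88
C[1][1] = (4)*(9) + (8)*(2) = 52
C[2][0] = (-8)*(-10) + (7)*(-6) = 38
C[2][1] = (-8)*(9) + (7)*(2) = -58
= [[-14, 33], [-88, 52], [38, -58]]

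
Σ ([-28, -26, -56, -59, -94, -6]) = -269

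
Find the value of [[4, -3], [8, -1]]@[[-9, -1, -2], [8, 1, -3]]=[[-60, -7, 1], [-80, -9, -13]]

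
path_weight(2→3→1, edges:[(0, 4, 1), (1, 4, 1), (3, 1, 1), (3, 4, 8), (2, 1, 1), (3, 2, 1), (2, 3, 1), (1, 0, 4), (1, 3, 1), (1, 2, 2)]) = 2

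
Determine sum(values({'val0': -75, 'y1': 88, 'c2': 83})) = (-75) + 88 + 83
= 96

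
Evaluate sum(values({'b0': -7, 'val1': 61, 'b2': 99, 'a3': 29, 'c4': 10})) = (-7) + 61 + 99 + 29 + 10
= 192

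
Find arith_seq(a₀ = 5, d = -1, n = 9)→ [5, 4, 3, 2, 1, 0, -1, -2, -3]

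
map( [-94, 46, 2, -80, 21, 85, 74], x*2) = -94*2=-188, 46*2=92, 2*2=4, -80*2=-160, 21*2=42, 85*2=170, 74*2=148
= [-188, 92, 4, -160, 42, 170, 148]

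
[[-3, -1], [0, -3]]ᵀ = [[-3, 0], [-1, -3]]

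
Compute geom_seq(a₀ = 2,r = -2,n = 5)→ [2, -4, 8, -16, 32]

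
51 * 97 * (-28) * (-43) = 5956188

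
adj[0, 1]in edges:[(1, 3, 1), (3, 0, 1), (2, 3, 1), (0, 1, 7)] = 7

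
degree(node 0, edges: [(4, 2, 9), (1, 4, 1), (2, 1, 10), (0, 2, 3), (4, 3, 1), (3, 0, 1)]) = incident: (0,2), (3,0)
= 2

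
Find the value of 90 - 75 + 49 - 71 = -7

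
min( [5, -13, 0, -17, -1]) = -17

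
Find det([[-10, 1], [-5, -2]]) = 25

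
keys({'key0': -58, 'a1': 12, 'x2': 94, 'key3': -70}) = ['key0', 'a1', 'x2', 'key3']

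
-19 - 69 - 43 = -131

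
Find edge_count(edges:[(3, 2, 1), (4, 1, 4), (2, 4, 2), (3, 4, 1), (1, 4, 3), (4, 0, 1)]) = 6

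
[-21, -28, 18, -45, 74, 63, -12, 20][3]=-45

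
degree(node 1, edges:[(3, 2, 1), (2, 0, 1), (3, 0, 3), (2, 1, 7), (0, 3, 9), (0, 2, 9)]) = incident: (2,1)
= 1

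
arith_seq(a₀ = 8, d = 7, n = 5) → [8, 15, 22, 29, 36]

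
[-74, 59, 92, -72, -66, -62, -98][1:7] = [59, 92, -72, -66, -62, -98]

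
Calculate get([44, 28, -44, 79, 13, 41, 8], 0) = 44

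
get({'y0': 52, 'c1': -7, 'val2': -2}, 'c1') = -7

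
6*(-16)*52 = -4992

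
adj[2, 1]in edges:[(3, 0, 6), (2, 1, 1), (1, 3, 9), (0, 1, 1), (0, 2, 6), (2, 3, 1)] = 1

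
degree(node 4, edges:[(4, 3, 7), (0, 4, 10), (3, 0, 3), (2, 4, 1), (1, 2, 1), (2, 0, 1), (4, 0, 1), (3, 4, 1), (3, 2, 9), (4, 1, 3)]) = 6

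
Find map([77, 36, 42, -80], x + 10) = 77+10=87, 36+10=46, 42+10=52, -80+10=-70
= [87, 46, 52, -70]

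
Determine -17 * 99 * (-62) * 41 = 4278186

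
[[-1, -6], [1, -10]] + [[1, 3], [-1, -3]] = [[0, -3], [0, -13]]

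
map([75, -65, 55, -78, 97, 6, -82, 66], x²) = [5625, 4225, 3025, 6084, 9409, 36, 6724, 4356]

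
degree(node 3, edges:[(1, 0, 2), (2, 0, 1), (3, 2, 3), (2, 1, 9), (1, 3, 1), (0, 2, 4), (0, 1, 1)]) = 2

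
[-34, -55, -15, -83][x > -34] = [-15]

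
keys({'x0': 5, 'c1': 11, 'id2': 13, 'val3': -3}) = ['x0', 'c1', 'id2', 'val3']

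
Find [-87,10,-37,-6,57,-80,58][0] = -87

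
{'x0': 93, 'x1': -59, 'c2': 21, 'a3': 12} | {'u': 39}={'x0': 93, 'x1': -59, 'c2': 21, 'a3': 12, 'u': 39}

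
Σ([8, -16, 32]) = 8 + -16 + 32
= 24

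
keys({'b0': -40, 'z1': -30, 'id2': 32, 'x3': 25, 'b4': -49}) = ['b0', 'z1', 'id2', 'x3', 'b4']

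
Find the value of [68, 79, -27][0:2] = [68, 79]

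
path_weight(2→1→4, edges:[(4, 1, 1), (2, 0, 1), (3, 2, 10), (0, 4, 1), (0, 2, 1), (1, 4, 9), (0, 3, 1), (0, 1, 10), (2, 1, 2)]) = w(2→1)=2 + w(1→4)=9
= 11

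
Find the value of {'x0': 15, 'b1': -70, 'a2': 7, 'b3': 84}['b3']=84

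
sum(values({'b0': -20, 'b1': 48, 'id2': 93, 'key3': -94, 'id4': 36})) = 63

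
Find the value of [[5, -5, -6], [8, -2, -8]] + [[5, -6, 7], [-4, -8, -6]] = [[10, -11, 1], [4, -10, -14]]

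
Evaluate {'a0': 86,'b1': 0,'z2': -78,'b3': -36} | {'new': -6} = {'a0': 86, 'b1': 0, 'z2': -78, 'b3': -36, 'new': -6}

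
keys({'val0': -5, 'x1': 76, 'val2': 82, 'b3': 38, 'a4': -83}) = ['val0', 'x1', 'val2', 'b3', 'a4']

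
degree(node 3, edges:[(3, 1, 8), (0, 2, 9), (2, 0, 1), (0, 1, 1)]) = incident: (3,1)
= 1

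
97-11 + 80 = 166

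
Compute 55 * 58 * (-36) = -114840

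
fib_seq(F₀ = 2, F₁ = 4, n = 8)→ F_2 = F_1 + F_0 = 6
F_3 = F_2 + F_1 = 10
F_4 = F_3 + F_2 = 16
...
= [2, 4, 6, 10, 16, 26, 42, 68]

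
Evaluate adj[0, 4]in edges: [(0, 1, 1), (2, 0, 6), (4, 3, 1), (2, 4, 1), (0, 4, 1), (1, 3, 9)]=1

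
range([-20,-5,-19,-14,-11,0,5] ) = 25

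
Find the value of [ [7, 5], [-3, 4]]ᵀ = [[7, -3], [5, 4]]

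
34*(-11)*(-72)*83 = 2235024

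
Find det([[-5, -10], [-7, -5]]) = -45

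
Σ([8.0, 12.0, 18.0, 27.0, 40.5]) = 8.0 + 12.0 + 18.0 + 27.0 + 40.5
= 105.5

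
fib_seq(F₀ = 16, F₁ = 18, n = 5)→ F_2 = F_1 + F_0 = 34
F_3 = F_2 + F_1 = 52
F_4 = F_3 + F_2 = 86
= [16, 18, 34, 52, 86]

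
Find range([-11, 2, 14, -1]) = 25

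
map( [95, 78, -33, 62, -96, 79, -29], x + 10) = 95+10=105, 78+10=88, -33+10=-23, 62+10=72, -96+10=-86, 79+10=89, -29+10=-19
= [105, 88, -23, 72, -86, 89, -19]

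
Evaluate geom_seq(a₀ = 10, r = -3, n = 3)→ a_0 = 10*(-3)^0 = 10
a_1 = 10*(-3)^1 = -30
a_2 = 10*(-3)^2 = 90
= [10, -30, 90]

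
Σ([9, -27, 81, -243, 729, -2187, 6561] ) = 4923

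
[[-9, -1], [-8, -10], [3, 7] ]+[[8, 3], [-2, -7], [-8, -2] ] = [[-1, 2], [-10, -17], [-5, 5]]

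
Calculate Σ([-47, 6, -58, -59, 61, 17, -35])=(-47) + 6 + (-58) + (-59) + 61 + 17 + (-35)
= -115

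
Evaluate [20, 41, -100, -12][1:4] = [41, -100, -12]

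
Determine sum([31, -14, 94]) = 31 + (-14) + 94
= 111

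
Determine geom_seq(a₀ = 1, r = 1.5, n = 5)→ [1.0, 1.5, 2.25, 3.375, 5.0625]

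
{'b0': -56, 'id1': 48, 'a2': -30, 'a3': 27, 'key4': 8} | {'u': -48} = {'b0': -56, 'id1': 48, 'a2': -30, 'a3': 27, 'key4': 8, 'u': -48}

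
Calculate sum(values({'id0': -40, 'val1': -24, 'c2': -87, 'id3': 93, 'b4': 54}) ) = -4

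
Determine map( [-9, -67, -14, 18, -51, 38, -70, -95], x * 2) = [-18, -134, -28, 36, -102, 76, -140, -190]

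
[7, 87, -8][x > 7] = keep x where x > 7: 7✗, 87✓, -8✗
= [87]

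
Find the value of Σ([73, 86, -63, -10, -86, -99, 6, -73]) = 73 + 86 + (-63) + (-10) + (-86) + (-99) + 6 + (-73)
= -166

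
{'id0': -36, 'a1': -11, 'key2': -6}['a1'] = -11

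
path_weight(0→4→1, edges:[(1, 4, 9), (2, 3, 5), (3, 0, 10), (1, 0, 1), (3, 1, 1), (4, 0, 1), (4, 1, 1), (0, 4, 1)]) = w(0→4)=1 + w(4→1)=1
= 2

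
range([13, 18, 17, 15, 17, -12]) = 30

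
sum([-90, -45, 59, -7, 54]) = -29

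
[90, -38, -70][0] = 90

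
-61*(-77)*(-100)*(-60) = 28182000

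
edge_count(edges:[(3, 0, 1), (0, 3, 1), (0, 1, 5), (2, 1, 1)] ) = 4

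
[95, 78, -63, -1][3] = -1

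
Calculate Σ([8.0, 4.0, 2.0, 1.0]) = 15.0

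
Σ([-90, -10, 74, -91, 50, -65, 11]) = -121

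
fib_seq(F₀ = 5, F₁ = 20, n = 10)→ [5, 20, 25, 45, 70, 115, 185, 300, 485, 785]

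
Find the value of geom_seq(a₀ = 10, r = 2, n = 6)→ a_0 = 10*2^0 = 10
a_1 = 10*2^1 = 20
a_2 = 10*2^2 = 40
...
= [10, 20, 40, 80, 160, 320]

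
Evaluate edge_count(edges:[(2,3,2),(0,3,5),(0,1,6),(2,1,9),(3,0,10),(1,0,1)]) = 6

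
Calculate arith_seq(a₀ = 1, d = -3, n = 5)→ [1, -2, -5, -8, -11]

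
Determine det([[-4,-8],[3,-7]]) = (-4)*(-7) - (-8)*(3)
= 52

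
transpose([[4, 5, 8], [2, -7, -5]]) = [[4, 2], [5, -7], [8, -5]]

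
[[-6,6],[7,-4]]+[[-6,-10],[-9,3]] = [[-12, -4], [-2, -1]]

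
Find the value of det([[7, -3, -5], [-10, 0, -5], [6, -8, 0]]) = -590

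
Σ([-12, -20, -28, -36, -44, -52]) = (-12) + (-20) + (-28) + (-36) + (-44) + (-52)
= -192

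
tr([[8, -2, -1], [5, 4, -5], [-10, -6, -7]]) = 5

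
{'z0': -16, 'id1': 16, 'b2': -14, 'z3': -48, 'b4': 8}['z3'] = -48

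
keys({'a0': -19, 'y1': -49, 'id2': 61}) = ['a0', 'y1', 'id2']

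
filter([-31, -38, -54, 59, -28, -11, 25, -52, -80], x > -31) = keep x where x > -31: -31✗, -38✗, -54✗, 59✓, -28✓, -11✓, 25✓, -52✗, -80✗
= [59, -28, -11, 25]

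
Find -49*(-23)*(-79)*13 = -1157429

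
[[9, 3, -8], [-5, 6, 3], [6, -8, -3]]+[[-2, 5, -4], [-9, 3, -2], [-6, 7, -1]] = [[7, 8, -12], [-14, 9, 1], [0, -1, -4]]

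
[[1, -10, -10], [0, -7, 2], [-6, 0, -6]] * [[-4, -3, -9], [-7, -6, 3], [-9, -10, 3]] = C[0][0] = (1)*(-4) + (-10)*(-7) + (-10)*(-9) = 156
C[0][1] = (1)*(-3) + (-10)*(-6) + (-10)*(-10) = 157
C[0][2] = (1)*(-9) + (-10)*(3) + (-10)*(3) = -69
C[1][0] = (0)*(-4) + (-7)*(-7) + (2)*(-9) = 31
C[1][1] = (0)*(-3) + (-7)*(-6) + (2)*(-10) = 22
C[1][2] = (0)*(-9) + (-7)*(3) + (2)*(3) = -15
... (3 more cells)
= [[156, 157, -69], [31, 22, -15], [78, 78, 36]]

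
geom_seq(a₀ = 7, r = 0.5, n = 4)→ [7.0, 3.5, 1.75, 0.875]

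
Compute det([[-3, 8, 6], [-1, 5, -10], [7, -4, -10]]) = (1)*(-3)*det([[5, -10], [-4, -10]]) + (-1)*(8)*det([[-1, -10], [7, -10]]) + (1)*(6)*det([[-1, 5], [7, -4]])
= 270 + -640 + -186
= -556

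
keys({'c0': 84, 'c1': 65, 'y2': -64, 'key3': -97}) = ['c0', 'c1', 'y2', 'key3']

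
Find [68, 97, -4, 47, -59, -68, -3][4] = -59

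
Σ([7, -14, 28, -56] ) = 7 + -14 + 28 + -56
= -35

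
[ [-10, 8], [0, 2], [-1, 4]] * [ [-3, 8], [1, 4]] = C[0][0] = (-10)*(-3) + (8)*(1) = 38
C[0][1] = (-10)*(8) + (8)*(4) = -48
C[1][0] = (0)*(-3) + (2)*(1) = 2
C[1][1] = (0)*(8) + (2)*(4) = 8
C[2][0] = (-1)*(-3) + (4)*(1) = 7
C[2][1] = (-1)*(8) + (4)*(4) = 8
= [[38, -48], [2, 8], [7, 8]]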